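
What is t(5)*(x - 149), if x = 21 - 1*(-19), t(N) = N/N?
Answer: -109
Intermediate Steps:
t(N) = 1
x = 40 (x = 21 + 19 = 40)
t(5)*(x - 149) = 1*(40 - 149) = 1*(-109) = -109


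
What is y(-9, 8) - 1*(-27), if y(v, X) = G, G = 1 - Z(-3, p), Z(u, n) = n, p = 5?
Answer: 23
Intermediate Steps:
G = -4 (G = 1 - 1*5 = 1 - 5 = -4)
y(v, X) = -4
y(-9, 8) - 1*(-27) = -4 - 1*(-27) = -4 + 27 = 23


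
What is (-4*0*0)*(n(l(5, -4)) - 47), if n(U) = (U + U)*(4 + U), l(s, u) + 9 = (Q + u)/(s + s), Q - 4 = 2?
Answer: 0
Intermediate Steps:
Q = 6 (Q = 4 + 2 = 6)
l(s, u) = -9 + (6 + u)/(2*s) (l(s, u) = -9 + (6 + u)/(s + s) = -9 + (6 + u)/((2*s)) = -9 + (6 + u)*(1/(2*s)) = -9 + (6 + u)/(2*s))
n(U) = 2*U*(4 + U) (n(U) = (2*U)*(4 + U) = 2*U*(4 + U))
(-4*0*0)*(n(l(5, -4)) - 47) = (-4*0*0)*(2*((½)*(6 - 4 - 18*5)/5)*(4 + (½)*(6 - 4 - 18*5)/5) - 47) = (0*0)*(2*((½)*(⅕)*(6 - 4 - 90))*(4 + (½)*(⅕)*(6 - 4 - 90)) - 47) = 0*(2*((½)*(⅕)*(-88))*(4 + (½)*(⅕)*(-88)) - 47) = 0*(2*(-44/5)*(4 - 44/5) - 47) = 0*(2*(-44/5)*(-24/5) - 47) = 0*(2112/25 - 47) = 0*(937/25) = 0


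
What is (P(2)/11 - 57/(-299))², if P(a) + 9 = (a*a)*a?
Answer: 107584/10817521 ≈ 0.0099453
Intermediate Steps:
P(a) = -9 + a³ (P(a) = -9 + (a*a)*a = -9 + a²*a = -9 + a³)
(P(2)/11 - 57/(-299))² = ((-9 + 2³)/11 - 57/(-299))² = ((-9 + 8)*(1/11) - 57*(-1/299))² = (-1*1/11 + 57/299)² = (-1/11 + 57/299)² = (328/3289)² = 107584/10817521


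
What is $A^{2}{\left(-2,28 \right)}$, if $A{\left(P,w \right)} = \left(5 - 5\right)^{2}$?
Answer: $0$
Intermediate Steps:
$A{\left(P,w \right)} = 0$ ($A{\left(P,w \right)} = 0^{2} = 0$)
$A^{2}{\left(-2,28 \right)} = 0^{2} = 0$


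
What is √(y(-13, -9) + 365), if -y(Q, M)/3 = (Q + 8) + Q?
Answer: √419 ≈ 20.469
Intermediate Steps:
y(Q, M) = -24 - 6*Q (y(Q, M) = -3*((Q + 8) + Q) = -3*((8 + Q) + Q) = -3*(8 + 2*Q) = -24 - 6*Q)
√(y(-13, -9) + 365) = √((-24 - 6*(-13)) + 365) = √((-24 + 78) + 365) = √(54 + 365) = √419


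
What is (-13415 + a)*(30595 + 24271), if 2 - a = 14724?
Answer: -1543764642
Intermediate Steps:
a = -14722 (a = 2 - 1*14724 = 2 - 14724 = -14722)
(-13415 + a)*(30595 + 24271) = (-13415 - 14722)*(30595 + 24271) = -28137*54866 = -1543764642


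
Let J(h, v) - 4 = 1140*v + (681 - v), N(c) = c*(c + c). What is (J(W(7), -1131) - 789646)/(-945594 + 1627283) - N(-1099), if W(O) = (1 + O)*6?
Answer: -1646691388948/681689 ≈ -2.4156e+6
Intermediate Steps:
N(c) = 2*c² (N(c) = c*(2*c) = 2*c²)
W(O) = 6 + 6*O
J(h, v) = 685 + 1139*v (J(h, v) = 4 + (1140*v + (681 - v)) = 4 + (681 + 1139*v) = 685 + 1139*v)
(J(W(7), -1131) - 789646)/(-945594 + 1627283) - N(-1099) = ((685 + 1139*(-1131)) - 789646)/(-945594 + 1627283) - 2*(-1099)² = ((685 - 1288209) - 789646)/681689 - 2*1207801 = (-1287524 - 789646)*(1/681689) - 1*2415602 = -2077170*1/681689 - 2415602 = -2077170/681689 - 2415602 = -1646691388948/681689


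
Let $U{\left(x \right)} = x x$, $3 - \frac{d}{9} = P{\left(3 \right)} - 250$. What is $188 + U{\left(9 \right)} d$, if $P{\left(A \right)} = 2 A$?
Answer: $180251$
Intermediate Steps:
$d = 2223$ ($d = 27 - 9 \left(2 \cdot 3 - 250\right) = 27 - 9 \left(6 - 250\right) = 27 - -2196 = 27 + 2196 = 2223$)
$U{\left(x \right)} = x^{2}$
$188 + U{\left(9 \right)} d = 188 + 9^{2} \cdot 2223 = 188 + 81 \cdot 2223 = 188 + 180063 = 180251$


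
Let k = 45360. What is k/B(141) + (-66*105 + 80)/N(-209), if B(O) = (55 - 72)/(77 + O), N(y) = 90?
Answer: -89007965/153 ≈ -5.8175e+5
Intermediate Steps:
B(O) = -17/(77 + O)
k/B(141) + (-66*105 + 80)/N(-209) = 45360/((-17/(77 + 141))) + (-66*105 + 80)/90 = 45360/((-17/218)) + (-6930 + 80)*(1/90) = 45360/((-17*1/218)) - 6850*1/90 = 45360/(-17/218) - 685/9 = 45360*(-218/17) - 685/9 = -9888480/17 - 685/9 = -89007965/153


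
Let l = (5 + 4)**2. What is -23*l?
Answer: -1863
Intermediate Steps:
l = 81 (l = 9**2 = 81)
-23*l = -23*81 = -1863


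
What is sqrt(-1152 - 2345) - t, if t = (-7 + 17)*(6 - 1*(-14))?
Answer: -200 + I*sqrt(3497) ≈ -200.0 + 59.135*I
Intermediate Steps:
t = 200 (t = 10*(6 + 14) = 10*20 = 200)
sqrt(-1152 - 2345) - t = sqrt(-1152 - 2345) - 1*200 = sqrt(-3497) - 200 = I*sqrt(3497) - 200 = -200 + I*sqrt(3497)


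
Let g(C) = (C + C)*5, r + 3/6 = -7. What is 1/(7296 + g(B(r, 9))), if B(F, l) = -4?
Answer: 1/7256 ≈ 0.00013782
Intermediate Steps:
r = -15/2 (r = -1/2 - 7 = -15/2 ≈ -7.5000)
g(C) = 10*C (g(C) = (2*C)*5 = 10*C)
1/(7296 + g(B(r, 9))) = 1/(7296 + 10*(-4)) = 1/(7296 - 40) = 1/7256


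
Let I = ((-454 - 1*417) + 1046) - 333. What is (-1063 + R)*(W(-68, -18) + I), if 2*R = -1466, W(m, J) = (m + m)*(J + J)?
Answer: -8509448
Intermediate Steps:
W(m, J) = 4*J*m (W(m, J) = (2*m)*(2*J) = 4*J*m)
R = -733 (R = (1/2)*(-1466) = -733)
I = -158 (I = ((-454 - 417) + 1046) - 333 = (-871 + 1046) - 333 = 175 - 333 = -158)
(-1063 + R)*(W(-68, -18) + I) = (-1063 - 733)*(4*(-18)*(-68) - 158) = -1796*(4896 - 158) = -1796*4738 = -8509448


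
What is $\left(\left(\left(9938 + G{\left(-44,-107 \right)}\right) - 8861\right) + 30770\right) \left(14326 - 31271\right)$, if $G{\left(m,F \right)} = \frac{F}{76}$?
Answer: $- \frac{41011390425}{76} \approx -5.3962 \cdot 10^{8}$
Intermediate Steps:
$G{\left(m,F \right)} = \frac{F}{76}$ ($G{\left(m,F \right)} = F \frac{1}{76} = \frac{F}{76}$)
$\left(\left(\left(9938 + G{\left(-44,-107 \right)}\right) - 8861\right) + 30770\right) \left(14326 - 31271\right) = \left(\left(\left(9938 + \frac{1}{76} \left(-107\right)\right) - 8861\right) + 30770\right) \left(14326 - 31271\right) = \left(\left(\left(9938 - \frac{107}{76}\right) - 8861\right) + 30770\right) \left(-16945\right) = \left(\left(\frac{755181}{76} - 8861\right) + 30770\right) \left(-16945\right) = \left(\frac{81745}{76} + 30770\right) \left(-16945\right) = \frac{2420265}{76} \left(-16945\right) = - \frac{41011390425}{76}$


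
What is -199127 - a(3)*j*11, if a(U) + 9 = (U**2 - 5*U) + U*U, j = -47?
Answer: -202229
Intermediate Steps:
a(U) = -9 - 5*U + 2*U**2 (a(U) = -9 + ((U**2 - 5*U) + U*U) = -9 + ((U**2 - 5*U) + U**2) = -9 + (-5*U + 2*U**2) = -9 - 5*U + 2*U**2)
-199127 - a(3)*j*11 = -199127 - (-9 - 5*3 + 2*3**2)*(-47)*11 = -199127 - (-9 - 15 + 2*9)*(-47)*11 = -199127 - (-9 - 15 + 18)*(-47)*11 = -199127 - (-6*(-47))*11 = -199127 - 282*11 = -199127 - 1*3102 = -199127 - 3102 = -202229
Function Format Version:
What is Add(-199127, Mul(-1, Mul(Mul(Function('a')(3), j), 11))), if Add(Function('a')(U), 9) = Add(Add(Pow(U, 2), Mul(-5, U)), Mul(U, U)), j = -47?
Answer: -202229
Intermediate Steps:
Function('a')(U) = Add(-9, Mul(-5, U), Mul(2, Pow(U, 2))) (Function('a')(U) = Add(-9, Add(Add(Pow(U, 2), Mul(-5, U)), Mul(U, U))) = Add(-9, Add(Add(Pow(U, 2), Mul(-5, U)), Pow(U, 2))) = Add(-9, Add(Mul(-5, U), Mul(2, Pow(U, 2)))) = Add(-9, Mul(-5, U), Mul(2, Pow(U, 2))))
Add(-199127, Mul(-1, Mul(Mul(Function('a')(3), j), 11))) = Add(-199127, Mul(-1, Mul(Mul(Add(-9, Mul(-5, 3), Mul(2, Pow(3, 2))), -47), 11))) = Add(-199127, Mul(-1, Mul(Mul(Add(-9, -15, Mul(2, 9)), -47), 11))) = Add(-199127, Mul(-1, Mul(Mul(Add(-9, -15, 18), -47), 11))) = Add(-199127, Mul(-1, Mul(Mul(-6, -47), 11))) = Add(-199127, Mul(-1, Mul(282, 11))) = Add(-199127, Mul(-1, 3102)) = Add(-199127, -3102) = -202229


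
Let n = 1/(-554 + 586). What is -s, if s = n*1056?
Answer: -33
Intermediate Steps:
n = 1/32 ≈ 0.031250
s = 33 (s = (1/32)*1056 = 33)
-s = -1*33 = -33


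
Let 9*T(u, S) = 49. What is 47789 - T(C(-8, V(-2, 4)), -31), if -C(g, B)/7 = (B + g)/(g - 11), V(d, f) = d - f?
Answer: 430052/9 ≈ 47784.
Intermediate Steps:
C(g, B) = -7*(B + g)/(-11 + g) (C(g, B) = -7*(B + g)/(g - 11) = -7*(B + g)/(-11 + g))
T(u, S) = 49/9 (T(u, S) = (⅑)*49 = 49/9)
47789 - T(C(-8, V(-2, 4)), -31) = 47789 - 1*49/9 = 47789 - 49/9 = 430052/9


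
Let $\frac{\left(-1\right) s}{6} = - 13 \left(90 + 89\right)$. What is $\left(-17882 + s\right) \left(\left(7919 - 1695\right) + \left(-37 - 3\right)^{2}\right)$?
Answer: $-30670080$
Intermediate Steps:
$s = 13962$ ($s = - 6 \left(- 13 \left(90 + 89\right)\right) = - 6 \left(\left(-13\right) 179\right) = \left(-6\right) \left(-2327\right) = 13962$)
$\left(-17882 + s\right) \left(\left(7919 - 1695\right) + \left(-37 - 3\right)^{2}\right) = \left(-17882 + 13962\right) \left(\left(7919 - 1695\right) + \left(-37 - 3\right)^{2}\right) = - 3920 \left(\left(7919 - 1695\right) + \left(-40\right)^{2}\right) = - 3920 \left(6224 + 1600\right) = \left(-3920\right) 7824 = -30670080$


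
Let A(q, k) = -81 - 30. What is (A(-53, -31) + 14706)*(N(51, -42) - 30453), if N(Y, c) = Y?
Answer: -443717190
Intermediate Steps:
A(q, k) = -111
(A(-53, -31) + 14706)*(N(51, -42) - 30453) = (-111 + 14706)*(51 - 30453) = 14595*(-30402) = -443717190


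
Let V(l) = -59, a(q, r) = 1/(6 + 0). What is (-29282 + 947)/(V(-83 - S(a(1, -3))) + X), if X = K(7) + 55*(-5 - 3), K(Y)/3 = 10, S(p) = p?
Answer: 28335/469 ≈ 60.416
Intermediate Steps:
a(q, r) = ⅙ (a(q, r) = 1/6 = ⅙)
K(Y) = 30 (K(Y) = 3*10 = 30)
X = -410 (X = 30 + 55*(-5 - 3) = 30 + 55*(-8) = 30 - 440 = -410)
(-29282 + 947)/(V(-83 - S(a(1, -3))) + X) = (-29282 + 947)/(-59 - 410) = -28335/(-469) = -28335*(-1/469) = 28335/469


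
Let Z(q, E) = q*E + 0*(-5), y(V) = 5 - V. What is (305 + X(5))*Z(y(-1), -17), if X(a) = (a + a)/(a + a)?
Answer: -31212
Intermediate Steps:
X(a) = 1 (X(a) = (2*a)/((2*a)) = (2*a)*(1/(2*a)) = 1)
Z(q, E) = E*q (Z(q, E) = E*q + 0 = E*q)
(305 + X(5))*Z(y(-1), -17) = (305 + 1)*(-17*(5 - 1*(-1))) = 306*(-17*(5 + 1)) = 306*(-17*6) = 306*(-102) = -31212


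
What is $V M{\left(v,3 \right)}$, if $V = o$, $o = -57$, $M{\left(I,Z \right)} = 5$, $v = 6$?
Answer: $-285$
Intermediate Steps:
$V = -57$
$V M{\left(v,3 \right)} = \left(-57\right) 5 = -285$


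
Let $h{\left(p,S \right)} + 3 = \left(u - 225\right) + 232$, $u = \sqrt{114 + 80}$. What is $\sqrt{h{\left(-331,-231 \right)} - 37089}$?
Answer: $\sqrt{-37085 + \sqrt{194}} \approx 192.54 i$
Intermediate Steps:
$u = \sqrt{194} \approx 13.928$
$h{\left(p,S \right)} = 4 + \sqrt{194}$ ($h{\left(p,S \right)} = -3 + \left(\left(\sqrt{194} - 225\right) + 232\right) = -3 + \left(\left(-225 + \sqrt{194}\right) + 232\right) = -3 + \left(7 + \sqrt{194}\right) = 4 + \sqrt{194}$)
$\sqrt{h{\left(-331,-231 \right)} - 37089} = \sqrt{\left(4 + \sqrt{194}\right) - 37089} = \sqrt{-37085 + \sqrt{194}}$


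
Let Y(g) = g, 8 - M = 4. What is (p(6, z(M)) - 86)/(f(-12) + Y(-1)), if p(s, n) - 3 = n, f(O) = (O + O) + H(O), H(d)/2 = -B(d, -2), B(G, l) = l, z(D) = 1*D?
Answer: 79/21 ≈ 3.7619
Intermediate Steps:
M = 4 (M = 8 - 1*4 = 8 - 4 = 4)
z(D) = D
H(d) = 4 (H(d) = 2*(-1*(-2)) = 2*2 = 4)
f(O) = 4 + 2*O (f(O) = (O + O) + 4 = 2*O + 4 = 4 + 2*O)
p(s, n) = 3 + n
(p(6, z(M)) - 86)/(f(-12) + Y(-1)) = ((3 + 4) - 86)/((4 + 2*(-12)) - 1) = (7 - 86)/((4 - 24) - 1) = -79/(-20 - 1) = -79/(-21) = -79*(-1/21) = 79/21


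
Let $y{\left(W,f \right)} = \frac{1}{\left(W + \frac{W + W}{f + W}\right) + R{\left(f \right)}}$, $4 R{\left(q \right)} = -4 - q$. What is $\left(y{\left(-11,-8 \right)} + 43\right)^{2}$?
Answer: $\frac{51912025}{28224} \approx 1839.3$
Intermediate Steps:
$R{\left(q \right)} = -1 - \frac{q}{4}$ ($R{\left(q \right)} = \frac{-4 - q}{4} = -1 - \frac{q}{4}$)
$y{\left(W,f \right)} = \frac{1}{-1 + W - \frac{f}{4} + \frac{2 W}{W + f}}$ ($y{\left(W,f \right)} = \frac{1}{\left(W + \frac{W + W}{f + W}\right) - \left(1 + \frac{f}{4}\right)} = \frac{1}{\left(W + \frac{2 W}{W + f}\right) - \left(1 + \frac{f}{4}\right)} = \frac{1}{-1 + W - \frac{f}{4} + \frac{2 W}{W + f}}$)
$\left(y{\left(-11,-8 \right)} + 43\right)^{2} = \left(\frac{4 \left(\left(-1\right) \left(-11\right) - -8\right)}{\left(-8\right)^{2} - -44 - 4 \left(-11\right)^{2} + 4 \left(-8\right) - \left(-33\right) \left(-8\right)} + 43\right)^{2} = \left(\frac{4 \left(11 + 8\right)}{64 + 44 - 484 - 32 - 264} + 43\right)^{2} = \left(4 \frac{1}{64 + 44 - 484 - 32 - 264} \cdot 19 + 43\right)^{2} = \left(4 \frac{1}{-672} \cdot 19 + 43\right)^{2} = \left(4 \left(- \frac{1}{672}\right) 19 + 43\right)^{2} = \left(- \frac{19}{168} + 43\right)^{2} = \left(\frac{7205}{168}\right)^{2} = \frac{51912025}{28224}$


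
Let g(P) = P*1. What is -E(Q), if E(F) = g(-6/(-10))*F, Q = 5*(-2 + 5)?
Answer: -9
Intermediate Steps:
Q = 15 (Q = 5*3 = 15)
g(P) = P
E(F) = 3*F/5 (E(F) = (-6/(-10))*F = (-6*(-⅒))*F = 3*F/5)
-E(Q) = -3*15/5 = -1*9 = -9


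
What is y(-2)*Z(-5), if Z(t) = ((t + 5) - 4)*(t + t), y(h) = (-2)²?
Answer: 160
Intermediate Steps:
y(h) = 4
Z(t) = 2*t*(1 + t) (Z(t) = ((5 + t) - 4)*(2*t) = (1 + t)*(2*t) = 2*t*(1 + t))
y(-2)*Z(-5) = 4*(2*(-5)*(1 - 5)) = 4*(2*(-5)*(-4)) = 4*40 = 160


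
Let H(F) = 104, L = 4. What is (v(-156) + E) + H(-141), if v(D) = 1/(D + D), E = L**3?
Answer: 52415/312 ≈ 168.00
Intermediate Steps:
E = 64 (E = 4**3 = 64)
v(D) = 1/(2*D)
(v(-156) + E) + H(-141) = ((1/2)/(-156) + 64) + 104 = ((1/2)*(-1/156) + 64) + 104 = (-1/312 + 64) + 104 = 19967/312 + 104 = 52415/312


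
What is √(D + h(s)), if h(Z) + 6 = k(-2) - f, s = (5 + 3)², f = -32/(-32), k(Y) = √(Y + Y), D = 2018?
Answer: √(2011 + 2*I) ≈ 44.844 + 0.0223*I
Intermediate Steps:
k(Y) = √2*√Y (k(Y) = √(2*Y) = √2*√Y)
f = 1 (f = -32*(-1/32) = 1)
s = 64 (s = 8² = 64)
h(Z) = -7 + 2*I (h(Z) = -6 + (√2*√(-2) - 1*1) = -6 + (√2*(I*√2) - 1) = -6 + (2*I - 1) = -6 + (-1 + 2*I) = -7 + 2*I)
√(D + h(s)) = √(2018 + (-7 + 2*I)) = √(2011 + 2*I)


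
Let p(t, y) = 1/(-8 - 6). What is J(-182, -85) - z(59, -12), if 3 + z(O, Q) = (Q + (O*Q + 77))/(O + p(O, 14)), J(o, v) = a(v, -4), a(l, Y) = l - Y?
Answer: -55348/825 ≈ -67.089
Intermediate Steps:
J(o, v) = 4 + v (J(o, v) = v - 1*(-4) = v + 4 = 4 + v)
p(t, y) = -1/14 (p(t, y) = 1/(-14) = -1/14)
z(O, Q) = -3 + (77 + Q + O*Q)/(-1/14 + O) (z(O, Q) = -3 + (Q + (O*Q + 77))/(O - 1/14) = -3 + (Q + (77 + O*Q))/(-1/14 + O) = -3 + (77 + Q + O*Q)/(-1/14 + O))
J(-182, -85) - z(59, -12) = (4 - 85) - (1081 - 42*59 + 14*(-12) + 14*59*(-12))/(-1 + 14*59) = -81 - (1081 - 2478 - 168 - 9912)/(-1 + 826) = -81 - (-11477)/825 = -81 - 1*(-11477/825) = -81 + 11477/825 = -55348/825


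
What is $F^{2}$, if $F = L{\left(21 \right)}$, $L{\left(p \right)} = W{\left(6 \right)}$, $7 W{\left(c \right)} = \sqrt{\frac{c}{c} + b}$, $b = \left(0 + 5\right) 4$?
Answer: $\frac{3}{7} \approx 0.42857$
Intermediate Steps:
$b = 20$ ($b = 5 \cdot 4 = 20$)
$W{\left(c \right)} = \frac{\sqrt{21}}{7}$ ($W{\left(c \right)} = \frac{\sqrt{\frac{c}{c} + 20}}{7} = \frac{\sqrt{1 + 20}}{7} = \frac{\sqrt{21}}{7}$)
$L{\left(p \right)} = \frac{\sqrt{21}}{7}$
$F = \frac{\sqrt{21}}{7} \approx 0.65465$
$F^{2} = \left(\frac{\sqrt{21}}{7}\right)^{2} = \frac{3}{7}$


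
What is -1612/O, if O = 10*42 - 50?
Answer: -806/185 ≈ -4.3568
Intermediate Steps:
O = 370 (O = 420 - 50 = 370)
-1612/O = -1612/370 = -1612*1/370 = -806/185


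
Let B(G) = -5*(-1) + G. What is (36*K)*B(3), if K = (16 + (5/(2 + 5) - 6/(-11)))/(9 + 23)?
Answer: 11961/77 ≈ 155.34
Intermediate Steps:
K = 1329/2464 (K = (16 + (5/7 - 6*(-1/11)))/32 = (16 + (5*(⅐) + 6/11))*(1/32) = (16 + (5/7 + 6/11))*(1/32) = (16 + 97/77)*(1/32) = (1329/77)*(1/32) = 1329/2464 ≈ 0.53937)
B(G) = 5 + G
(36*K)*B(3) = (36*(1329/2464))*(5 + 3) = (11961/616)*8 = 11961/77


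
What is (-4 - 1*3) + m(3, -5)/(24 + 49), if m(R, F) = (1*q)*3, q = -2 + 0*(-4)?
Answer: -517/73 ≈ -7.0822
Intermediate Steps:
q = -2 (q = -2 + 0 = -2)
m(R, F) = -6 (m(R, F) = (1*(-2))*3 = -2*3 = -6)
(-4 - 1*3) + m(3, -5)/(24 + 49) = (-4 - 1*3) - 6/(24 + 49) = (-4 - 3) - 6/73 = -7 - 6*1/73 = -7 - 6/73 = -517/73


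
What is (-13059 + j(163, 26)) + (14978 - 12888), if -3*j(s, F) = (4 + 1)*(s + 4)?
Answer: -33742/3 ≈ -11247.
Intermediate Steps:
j(s, F) = -20/3 - 5*s/3 (j(s, F) = -(4 + 1)*(s + 4)/3 = -5*(4 + s)/3 = -(20 + 5*s)/3 = -20/3 - 5*s/3)
(-13059 + j(163, 26)) + (14978 - 12888) = (-13059 + (-20/3 - 5/3*163)) + (14978 - 12888) = (-13059 + (-20/3 - 815/3)) + 2090 = (-13059 - 835/3) + 2090 = -40012/3 + 2090 = -33742/3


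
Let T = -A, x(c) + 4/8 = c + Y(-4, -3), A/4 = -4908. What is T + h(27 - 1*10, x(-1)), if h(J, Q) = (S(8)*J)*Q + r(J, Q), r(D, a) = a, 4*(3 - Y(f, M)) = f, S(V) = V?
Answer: 39949/2 ≈ 19975.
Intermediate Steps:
Y(f, M) = 3 - f/4
A = -19632 (A = 4*(-4908) = -19632)
x(c) = 7/2 + c (x(c) = -½ + (c + (3 - ¼*(-4))) = -½ + (c + (3 + 1)) = -½ + (c + 4) = -½ + (4 + c) = 7/2 + c)
T = 19632 (T = -1*(-19632) = 19632)
h(J, Q) = Q + 8*J*Q (h(J, Q) = (8*J)*Q + Q = 8*J*Q + Q = Q + 8*J*Q)
T + h(27 - 1*10, x(-1)) = 19632 + (7/2 - 1)*(1 + 8*(27 - 1*10)) = 19632 + 5*(1 + 8*(27 - 10))/2 = 19632 + 5*(1 + 8*17)/2 = 19632 + 5*(1 + 136)/2 = 19632 + (5/2)*137 = 19632 + 685/2 = 39949/2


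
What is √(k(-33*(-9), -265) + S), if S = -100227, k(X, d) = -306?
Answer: I*√100533 ≈ 317.07*I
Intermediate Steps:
√(k(-33*(-9), -265) + S) = √(-306 - 100227) = √(-100533) = I*√100533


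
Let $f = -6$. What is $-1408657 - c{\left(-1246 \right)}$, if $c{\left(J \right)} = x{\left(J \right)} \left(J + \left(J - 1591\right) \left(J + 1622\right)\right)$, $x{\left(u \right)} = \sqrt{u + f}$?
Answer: $-1408657 + 2135916 i \sqrt{313} \approx -1.4087 \cdot 10^{6} + 3.7788 \cdot 10^{7} i$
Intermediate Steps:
$x{\left(u \right)} = \sqrt{-6 + u}$ ($x{\left(u \right)} = \sqrt{u - 6} = \sqrt{-6 + u}$)
$c{\left(J \right)} = \sqrt{-6 + J} \left(J + \left(-1591 + J\right) \left(1622 + J\right)\right)$ ($c{\left(J \right)} = \sqrt{-6 + J} \left(J + \left(J - 1591\right) \left(J + 1622\right)\right) = \sqrt{-6 + J} \left(J + \left(-1591 + J\right) \left(1622 + J\right)\right)$)
$-1408657 - c{\left(-1246 \right)} = -1408657 - \sqrt{-6 - 1246} \left(-2580602 + \left(-1246\right)^{2} + 32 \left(-1246\right)\right) = -1408657 - \sqrt{-1252} \left(-2580602 + 1552516 - 39872\right) = -1408657 - 2 i \sqrt{313} \left(-1067958\right) = -1408657 - - 2135916 i \sqrt{313} = -1408657 + 2135916 i \sqrt{313}$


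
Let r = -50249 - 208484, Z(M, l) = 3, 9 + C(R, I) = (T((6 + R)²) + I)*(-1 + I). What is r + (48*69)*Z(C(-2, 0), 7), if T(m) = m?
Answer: -248797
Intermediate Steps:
C(R, I) = -9 + (-1 + I)*(I + (6 + R)²) (C(R, I) = -9 + ((6 + R)² + I)*(-1 + I) = -9 + (I + (6 + R)²)*(-1 + I) = -9 + (-1 + I)*(I + (6 + R)²))
r = -258733
r + (48*69)*Z(C(-2, 0), 7) = -258733 + (48*69)*3 = -258733 + 3312*3 = -258733 + 9936 = -248797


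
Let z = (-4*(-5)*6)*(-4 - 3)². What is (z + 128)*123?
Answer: 738984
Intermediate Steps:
z = 5880 (z = (20*6)*(-7)² = 120*49 = 5880)
(z + 128)*123 = (5880 + 128)*123 = 6008*123 = 738984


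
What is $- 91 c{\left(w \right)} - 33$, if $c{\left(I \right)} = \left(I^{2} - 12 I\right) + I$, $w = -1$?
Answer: $-1125$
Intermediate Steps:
$c{\left(I \right)} = I^{2} - 11 I$
$- 91 c{\left(w \right)} - 33 = - 91 \left(- (-11 - 1)\right) - 33 = - 91 \left(\left(-1\right) \left(-12\right)\right) - 33 = \left(-91\right) 12 - 33 = -1092 - 33 = -1125$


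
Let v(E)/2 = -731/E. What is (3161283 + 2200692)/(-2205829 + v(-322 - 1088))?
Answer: -3780192375/1555108714 ≈ -2.4308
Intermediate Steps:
v(E) = -1462/E (v(E) = 2*(-731/E) = -1462/E)
(3161283 + 2200692)/(-2205829 + v(-322 - 1088)) = (3161283 + 2200692)/(-2205829 - 1462/(-322 - 1088)) = 5361975/(-2205829 - 1462/(-1410)) = 5361975/(-2205829 - 1462*(-1/1410)) = 5361975/(-2205829 + 731/705) = 5361975/(-1555108714/705) = 5361975*(-705/1555108714) = -3780192375/1555108714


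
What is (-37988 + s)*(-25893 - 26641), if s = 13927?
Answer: 1264020574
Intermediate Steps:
(-37988 + s)*(-25893 - 26641) = (-37988 + 13927)*(-25893 - 26641) = -24061*(-52534) = 1264020574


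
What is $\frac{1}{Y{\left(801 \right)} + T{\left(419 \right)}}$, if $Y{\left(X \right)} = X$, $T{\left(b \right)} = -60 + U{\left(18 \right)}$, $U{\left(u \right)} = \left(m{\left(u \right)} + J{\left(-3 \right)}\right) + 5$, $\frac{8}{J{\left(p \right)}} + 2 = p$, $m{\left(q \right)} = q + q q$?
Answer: $\frac{5}{5432} \approx 0.00092047$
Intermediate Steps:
$m{\left(q \right)} = q + q^{2}$
$J{\left(p \right)} = \frac{8}{-2 + p}$
$U{\left(u \right)} = \frac{17}{5} + u \left(1 + u\right)$ ($U{\left(u \right)} = \left(u \left(1 + u\right) + \frac{8}{-2 - 3}\right) + 5 = \left(u \left(1 + u\right) + \frac{8}{-5}\right) + 5 = \left(u \left(1 + u\right) + 8 \left(- \frac{1}{5}\right)\right) + 5 = \left(u \left(1 + u\right) - \frac{8}{5}\right) + 5 = \left(- \frac{8}{5} + u \left(1 + u\right)\right) + 5 = \frac{17}{5} + u \left(1 + u\right)$)
$T{\left(b \right)} = \frac{1427}{5}$ ($T{\left(b \right)} = -60 + \left(\frac{17}{5} + 18 + 18^{2}\right) = -60 + \left(\frac{17}{5} + 18 + 324\right) = -60 + \frac{1727}{5} = \frac{1427}{5}$)
$\frac{1}{Y{\left(801 \right)} + T{\left(419 \right)}} = \frac{1}{801 + \frac{1427}{5}} = \frac{1}{\frac{5432}{5}} = \frac{5}{5432}$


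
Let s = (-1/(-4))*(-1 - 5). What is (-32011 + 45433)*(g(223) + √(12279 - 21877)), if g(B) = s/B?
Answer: -20133/223 + 13422*I*√9598 ≈ -90.282 + 1.3149e+6*I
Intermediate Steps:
s = -3/2 (s = -1*(-¼)*(-6) = (¼)*(-6) = -3/2 ≈ -1.5000)
g(B) = -3/(2*B)
(-32011 + 45433)*(g(223) + √(12279 - 21877)) = (-32011 + 45433)*(-3/2/223 + √(12279 - 21877)) = 13422*(-3/2*1/223 + √(-9598)) = 13422*(-3/446 + I*√9598) = -20133/223 + 13422*I*√9598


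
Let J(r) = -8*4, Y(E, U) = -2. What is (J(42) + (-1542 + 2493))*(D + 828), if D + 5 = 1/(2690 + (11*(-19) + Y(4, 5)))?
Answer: 1874960342/2479 ≈ 7.5634e+5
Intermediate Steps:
J(r) = -32
D = -12394/2479 (D = -5 + 1/(2690 + (11*(-19) - 2)) = -5 + 1/(2690 + (-209 - 2)) = -5 + 1/(2690 - 211) = -5 + 1/2479 = -12394/2479 ≈ -4.9996)
(J(42) + (-1542 + 2493))*(D + 828) = (-32 + (-1542 + 2493))*(-12394/2479 + 828) = (-32 + 951)*(2040218/2479) = 919*(2040218/2479) = 1874960342/2479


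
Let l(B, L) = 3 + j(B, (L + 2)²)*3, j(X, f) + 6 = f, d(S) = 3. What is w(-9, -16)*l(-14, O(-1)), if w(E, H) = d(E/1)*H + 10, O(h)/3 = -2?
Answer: -1254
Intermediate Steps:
j(X, f) = -6 + f
O(h) = -6 (O(h) = 3*(-2) = -6)
l(B, L) = -15 + 3*(2 + L)² (l(B, L) = 3 + (-6 + (L + 2)²)*3 = 3 + (-6 + (2 + L)²)*3 = 3 + (-18 + 3*(2 + L)²) = -15 + 3*(2 + L)²)
w(E, H) = 10 + 3*H (w(E, H) = 3*H + 10 = 10 + 3*H)
w(-9, -16)*l(-14, O(-1)) = (10 + 3*(-16))*(-15 + 3*(2 - 6)²) = (10 - 48)*(-15 + 3*(-4)²) = -38*(-15 + 3*16) = -38*(-15 + 48) = -38*33 = -1254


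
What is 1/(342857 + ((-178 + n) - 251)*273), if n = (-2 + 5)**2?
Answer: 1/228197 ≈ 4.3822e-6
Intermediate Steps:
n = 9 (n = 3**2 = 9)
1/(342857 + ((-178 + n) - 251)*273) = 1/(342857 + ((-178 + 9) - 251)*273) = 1/(342857 + (-169 - 251)*273) = 1/(342857 - 420*273) = 1/(342857 - 114660) = 1/228197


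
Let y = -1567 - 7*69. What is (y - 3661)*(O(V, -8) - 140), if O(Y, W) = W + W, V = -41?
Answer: 890916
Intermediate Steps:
y = -2050 (y = -1567 - 1*483 = -1567 - 483 = -2050)
O(Y, W) = 2*W
(y - 3661)*(O(V, -8) - 140) = (-2050 - 3661)*(2*(-8) - 140) = -5711*(-16 - 140) = -5711*(-156) = 890916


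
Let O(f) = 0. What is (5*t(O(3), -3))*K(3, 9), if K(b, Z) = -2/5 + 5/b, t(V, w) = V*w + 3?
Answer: 19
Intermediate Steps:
t(V, w) = 3 + V*w
K(b, Z) = -⅖ + 5/b (K(b, Z) = -2*⅕ + 5/b = -⅖ + 5/b)
(5*t(O(3), -3))*K(3, 9) = (5*(3 + 0*(-3)))*(-⅖ + 5/3) = (5*(3 + 0))*(-⅖ + 5*(⅓)) = (5*3)*(-⅖ + 5/3) = 15*(19/15) = 19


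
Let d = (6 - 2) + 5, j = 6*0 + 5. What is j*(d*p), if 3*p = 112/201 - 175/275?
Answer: -875/737 ≈ -1.1872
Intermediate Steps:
p = -175/6633 (p = (112/201 - 175/275)/3 = (112*(1/201) - 175*1/275)/3 = (112/201 - 7/11)/3 = (⅓)*(-175/2211) = -175/6633 ≈ -0.026383)
j = 5 (j = 0 + 5 = 5)
d = 9 (d = 4 + 5 = 9)
j*(d*p) = 5*(9*(-175/6633)) = 5*(-175/737) = -875/737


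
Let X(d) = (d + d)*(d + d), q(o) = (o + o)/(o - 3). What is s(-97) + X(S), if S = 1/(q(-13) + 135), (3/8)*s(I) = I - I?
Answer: 256/1194649 ≈ 0.00021429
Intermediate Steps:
q(o) = 2*o/(-3 + o) (q(o) = (2*o)/(-3 + o) = 2*o/(-3 + o))
s(I) = 0 (s(I) = 8*(I - I)/3 = (8/3)*0 = 0)
S = 8/1093 (S = 1/(2*(-13)/(-3 - 13) + 135) = 1/(2*(-13)/(-16) + 135) = 1/(2*(-13)*(-1/16) + 135) = 1/(13/8 + 135) = 1/(1093/8) = 8/1093 ≈ 0.0073193)
X(d) = 4*d² (X(d) = (2*d)*(2*d) = 4*d²)
s(-97) + X(S) = 0 + 4*(8/1093)² = 0 + 4*(64/1194649) = 0 + 256/1194649 = 256/1194649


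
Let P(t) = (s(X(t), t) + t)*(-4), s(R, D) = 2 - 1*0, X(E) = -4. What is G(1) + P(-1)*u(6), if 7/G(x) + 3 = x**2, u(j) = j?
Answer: -55/2 ≈ -27.500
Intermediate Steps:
s(R, D) = 2 (s(R, D) = 2 + 0 = 2)
P(t) = -8 - 4*t (P(t) = (2 + t)*(-4) = -8 - 4*t)
G(x) = 7/(-3 + x**2)
G(1) + P(-1)*u(6) = 7/(-3 + 1**2) + (-8 - 4*(-1))*6 = 7/(-3 + 1) + (-8 + 4)*6 = 7/(-2) - 4*6 = 7*(-1/2) - 24 = -7/2 - 24 = -55/2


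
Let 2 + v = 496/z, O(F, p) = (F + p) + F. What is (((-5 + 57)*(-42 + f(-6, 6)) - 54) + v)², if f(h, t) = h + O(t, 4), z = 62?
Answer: 2930944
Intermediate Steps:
O(F, p) = p + 2*F
f(h, t) = 4 + h + 2*t (f(h, t) = h + (4 + 2*t) = 4 + h + 2*t)
v = 6 (v = -2 + 496/62 = -2 + 496*(1/62) = -2 + 8 = 6)
(((-5 + 57)*(-42 + f(-6, 6)) - 54) + v)² = (((-5 + 57)*(-42 + (4 - 6 + 2*6)) - 54) + 6)² = ((52*(-42 + (4 - 6 + 12)) - 54) + 6)² = ((52*(-42 + 10) - 54) + 6)² = ((52*(-32) - 54) + 6)² = ((-1664 - 54) + 6)² = (-1718 + 6)² = (-1712)² = 2930944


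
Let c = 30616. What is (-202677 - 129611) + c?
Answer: -301672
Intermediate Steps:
(-202677 - 129611) + c = (-202677 - 129611) + 30616 = -332288 + 30616 = -301672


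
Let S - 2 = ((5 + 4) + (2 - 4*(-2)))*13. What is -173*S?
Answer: -43077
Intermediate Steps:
S = 249 (S = 2 + ((5 + 4) + (2 - 4*(-2)))*13 = 2 + (9 + (2 + 8))*13 = 2 + (9 + 10)*13 = 2 + 19*13 = 2 + 247 = 249)
-173*S = -173*249 = -43077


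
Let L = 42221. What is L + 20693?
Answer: 62914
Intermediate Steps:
L + 20693 = 42221 + 20693 = 62914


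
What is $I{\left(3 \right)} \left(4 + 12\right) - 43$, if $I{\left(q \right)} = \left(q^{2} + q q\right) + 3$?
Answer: $293$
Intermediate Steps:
$I{\left(q \right)} = 3 + 2 q^{2}$ ($I{\left(q \right)} = \left(q^{2} + q^{2}\right) + 3 = 2 q^{2} + 3 = 3 + 2 q^{2}$)
$I{\left(3 \right)} \left(4 + 12\right) - 43 = \left(3 + 2 \cdot 3^{2}\right) \left(4 + 12\right) - 43 = \left(3 + 2 \cdot 9\right) 16 - 43 = \left(3 + 18\right) 16 - 43 = 21 \cdot 16 - 43 = 336 - 43 = 293$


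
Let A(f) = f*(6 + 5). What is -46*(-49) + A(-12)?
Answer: 2122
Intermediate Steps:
A(f) = 11*f (A(f) = f*11 = 11*f)
-46*(-49) + A(-12) = -46*(-49) + 11*(-12) = 2254 - 132 = 2122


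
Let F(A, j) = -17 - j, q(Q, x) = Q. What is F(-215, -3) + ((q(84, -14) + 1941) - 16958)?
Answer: -14947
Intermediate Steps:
F(-215, -3) + ((q(84, -14) + 1941) - 16958) = (-17 - 1*(-3)) + ((84 + 1941) - 16958) = (-17 + 3) + (2025 - 16958) = -14 - 14933 = -14947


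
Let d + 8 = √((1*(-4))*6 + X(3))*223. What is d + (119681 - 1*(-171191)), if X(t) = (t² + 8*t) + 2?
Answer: 290864 + 223*√11 ≈ 2.9160e+5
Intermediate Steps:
X(t) = 2 + t² + 8*t
d = -8 + 223*√11 (d = -8 + √((1*(-4))*6 + (2 + 3² + 8*3))*223 = -8 + √(-4*6 + (2 + 9 + 24))*223 = -8 + √(-24 + 35)*223 = -8 + √11*223 = -8 + 223*√11 ≈ 731.61)
d + (119681 - 1*(-171191)) = (-8 + 223*√11) + (119681 - 1*(-171191)) = (-8 + 223*√11) + (119681 + 171191) = (-8 + 223*√11) + 290872 = 290864 + 223*√11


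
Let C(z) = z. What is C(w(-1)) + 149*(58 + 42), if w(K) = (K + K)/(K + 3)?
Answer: 14899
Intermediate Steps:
w(K) = 2*K/(3 + K) (w(K) = (2*K)/(3 + K) = 2*K/(3 + K))
C(w(-1)) + 149*(58 + 42) = 2*(-1)/(3 - 1) + 149*(58 + 42) = 2*(-1)/2 + 149*100 = 2*(-1)*(1/2) + 14900 = -1 + 14900 = 14899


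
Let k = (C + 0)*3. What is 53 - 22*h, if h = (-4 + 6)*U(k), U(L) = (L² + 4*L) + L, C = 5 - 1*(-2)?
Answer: -23971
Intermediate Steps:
C = 7 (C = 5 + 2 = 7)
k = 21 (k = (7 + 0)*3 = 7*3 = 21)
U(L) = L² + 5*L
h = 1092 (h = (-4 + 6)*(21*(5 + 21)) = 2*(21*26) = 2*546 = 1092)
53 - 22*h = 53 - 22*1092 = 53 - 24024 = -23971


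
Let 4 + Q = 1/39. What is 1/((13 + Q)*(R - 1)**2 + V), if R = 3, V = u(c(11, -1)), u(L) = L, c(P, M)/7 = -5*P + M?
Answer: -39/13880 ≈ -0.0028098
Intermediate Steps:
Q = -155/39 (Q = -4 + 1/39 = -155/39 ≈ -3.9744)
c(P, M) = -35*P + 7*M (c(P, M) = 7*(-5*P + M) = 7*(M - 5*P) = -35*P + 7*M)
V = -392 (V = -35*11 + 7*(-1) = -385 - 7 = -392)
1/((13 + Q)*(R - 1)**2 + V) = 1/((13 - 155/39)*(3 - 1)**2 - 392) = 1/((352/39)*2**2 - 392) = 1/((352/39)*4 - 392) = 1/(1408/39 - 392) = 1/(-13880/39) = -39/13880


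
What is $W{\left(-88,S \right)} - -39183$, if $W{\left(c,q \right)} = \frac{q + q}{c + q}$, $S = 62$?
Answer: $\frac{509317}{13} \approx 39178.0$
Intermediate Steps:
$W{\left(c,q \right)} = \frac{2 q}{c + q}$
$W{\left(-88,S \right)} - -39183 = 2 \cdot 62 \frac{1}{-88 + 62} - -39183 = 2 \cdot 62 \frac{1}{-26} + 39183 = 2 \cdot 62 \left(- \frac{1}{26}\right) + 39183 = - \frac{62}{13} + 39183 = \frac{509317}{13}$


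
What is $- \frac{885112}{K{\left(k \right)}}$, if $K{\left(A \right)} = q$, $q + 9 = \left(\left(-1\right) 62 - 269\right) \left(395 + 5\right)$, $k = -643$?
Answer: $\frac{885112}{132409} \approx 6.6847$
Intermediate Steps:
$q = -132409$ ($q = -9 + \left(\left(-1\right) 62 - 269\right) \left(395 + 5\right) = -9 + \left(-62 - 269\right) 400 = -9 - 132400 = -132409$)
$K{\left(A \right)} = -132409$
$- \frac{885112}{K{\left(k \right)}} = - \frac{885112}{-132409} = \left(-885112\right) \left(- \frac{1}{132409}\right) = \frac{885112}{132409}$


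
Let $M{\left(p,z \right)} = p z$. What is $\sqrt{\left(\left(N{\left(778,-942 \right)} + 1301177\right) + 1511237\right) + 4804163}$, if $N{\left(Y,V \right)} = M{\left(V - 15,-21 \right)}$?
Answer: $\sqrt{7636674} \approx 2763.5$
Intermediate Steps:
$N{\left(Y,V \right)} = 315 - 21 V$ ($N{\left(Y,V \right)} = \left(V - 15\right) \left(-21\right) = \left(-15 + V\right) \left(-21\right) = 315 - 21 V$)
$\sqrt{\left(\left(N{\left(778,-942 \right)} + 1301177\right) + 1511237\right) + 4804163} = \sqrt{\left(\left(\left(315 - -19782\right) + 1301177\right) + 1511237\right) + 4804163} = \sqrt{\left(\left(\left(315 + 19782\right) + 1301177\right) + 1511237\right) + 4804163} = \sqrt{\left(\left(20097 + 1301177\right) + 1511237\right) + 4804163} = \sqrt{\left(1321274 + 1511237\right) + 4804163} = \sqrt{2832511 + 4804163} = \sqrt{7636674}$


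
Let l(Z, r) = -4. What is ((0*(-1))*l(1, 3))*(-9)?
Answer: 0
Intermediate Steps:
((0*(-1))*l(1, 3))*(-9) = ((0*(-1))*(-4))*(-9) = (0*(-4))*(-9) = 0*(-9) = 0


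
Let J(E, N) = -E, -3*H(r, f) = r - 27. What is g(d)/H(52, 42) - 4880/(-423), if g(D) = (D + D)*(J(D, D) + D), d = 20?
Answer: 4880/423 ≈ 11.537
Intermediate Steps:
H(r, f) = 9 - r/3 (H(r, f) = -(r - 27)/3 = -(-27 + r)/3 = 9 - r/3)
g(D) = 0 (g(D) = (D + D)*(-D + D) = (2*D)*0 = 0)
g(d)/H(52, 42) - 4880/(-423) = 0/(9 - ⅓*52) - 4880/(-423) = 0/(9 - 52/3) - 4880*(-1/423) = 0/(-25/3) + 4880/423 = 0*(-3/25) + 4880/423 = 0 + 4880/423 = 4880/423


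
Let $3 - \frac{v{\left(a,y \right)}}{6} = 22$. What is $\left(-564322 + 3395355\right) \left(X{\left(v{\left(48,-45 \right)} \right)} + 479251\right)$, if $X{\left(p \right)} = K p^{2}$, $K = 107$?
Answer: $5293530617159$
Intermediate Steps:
$v{\left(a,y \right)} = -114$ ($v{\left(a,y \right)} = 18 - 132 = -114$)
$X{\left(p \right)} = 107 p^{2}$
$\left(-564322 + 3395355\right) \left(X{\left(v{\left(48,-45 \right)} \right)} + 479251\right) = \left(-564322 + 3395355\right) \left(107 \left(-114\right)^{2} + 479251\right) = 2831033 \left(107 \cdot 12996 + 479251\right) = 2831033 \left(1390572 + 479251\right) = 2831033 \cdot 1869823 = 5293530617159$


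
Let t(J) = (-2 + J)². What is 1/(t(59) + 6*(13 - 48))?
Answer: 1/3039 ≈ 0.00032906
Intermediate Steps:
1/(t(59) + 6*(13 - 48)) = 1/((-2 + 59)² + 6*(13 - 48)) = 1/(57² + 6*(-35)) = 1/(3249 - 210) = 1/3039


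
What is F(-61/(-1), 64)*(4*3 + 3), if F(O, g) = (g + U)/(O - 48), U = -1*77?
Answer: -15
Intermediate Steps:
U = -77
F(O, g) = (-77 + g)/(-48 + O) (F(O, g) = (g - 77)/(O - 48) = (-77 + g)/(-48 + O))
F(-61/(-1), 64)*(4*3 + 3) = ((-77 + 64)/(-48 - 61/(-1)))*(4*3 + 3) = (-13/(-48 - 61*(-1)))*(12 + 3) = (-13/(-48 + 61))*15 = (-13/13)*15 = ((1/13)*(-13))*15 = -1*15 = -15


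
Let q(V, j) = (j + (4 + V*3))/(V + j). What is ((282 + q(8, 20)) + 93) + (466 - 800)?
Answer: 299/7 ≈ 42.714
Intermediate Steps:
q(V, j) = (4 + j + 3*V)/(V + j) (q(V, j) = (j + (4 + 3*V))/(V + j) = (4 + j + 3*V)/(V + j))
((282 + q(8, 20)) + 93) + (466 - 800) = ((282 + (4 + 20 + 3*8)/(8 + 20)) + 93) + (466 - 800) = ((282 + (4 + 20 + 24)/28) + 93) - 334 = ((282 + (1/28)*48) + 93) - 334 = ((282 + 12/7) + 93) - 334 = (1986/7 + 93) - 334 = 2637/7 - 334 = 299/7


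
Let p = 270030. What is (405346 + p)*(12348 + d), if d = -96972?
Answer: -57153018624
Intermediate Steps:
(405346 + p)*(12348 + d) = (405346 + 270030)*(12348 - 96972) = 675376*(-84624) = -57153018624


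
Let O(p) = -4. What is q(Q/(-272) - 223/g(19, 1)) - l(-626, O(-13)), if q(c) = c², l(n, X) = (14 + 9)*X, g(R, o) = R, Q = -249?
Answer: 5584762233/26708224 ≈ 209.10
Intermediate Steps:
l(n, X) = 23*X
q(Q/(-272) - 223/g(19, 1)) - l(-626, O(-13)) = (-249/(-272) - 223/19)² - 23*(-4) = (-249*(-1/272) - 223*1/19)² - 1*(-92) = (249/272 - 223/19)² + 92 = (-55925/5168)² + 92 = 3127605625/26708224 + 92 = 5584762233/26708224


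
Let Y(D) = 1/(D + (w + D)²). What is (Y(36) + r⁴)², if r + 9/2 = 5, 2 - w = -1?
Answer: 2474329/620607744 ≈ 0.0039869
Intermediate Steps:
w = 3 (w = 2 - 1*(-1) = 2 + 1 = 3)
r = ½ (r = -9/2 + 5 = ½ ≈ 0.50000)
Y(D) = 1/(D + (3 + D)²)
(Y(36) + r⁴)² = (1/(36 + (3 + 36)²) + (½)⁴)² = (1/(36 + 39²) + 1/16)² = (1/(36 + 1521) + 1/16)² = (1/1557 + 1/16)² = (1573/24912)² = 2474329/620607744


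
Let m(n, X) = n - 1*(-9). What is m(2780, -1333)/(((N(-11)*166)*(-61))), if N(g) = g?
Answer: 2789/111386 ≈ 0.025039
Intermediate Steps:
m(n, X) = 9 + n (m(n, X) = n + 9 = 9 + n)
m(2780, -1333)/(((N(-11)*166)*(-61))) = (9 + 2780)/((-11*166*(-61))) = 2789/((-1826*(-61))) = 2789/111386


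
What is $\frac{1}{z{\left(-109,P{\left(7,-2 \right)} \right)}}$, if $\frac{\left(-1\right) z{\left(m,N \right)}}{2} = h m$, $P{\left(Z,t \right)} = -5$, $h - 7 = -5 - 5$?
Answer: $- \frac{1}{654} \approx -0.0015291$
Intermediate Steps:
$h = -3$ ($h = 7 - 10 = -3$)
$z{\left(m,N \right)} = 6 m$ ($z{\left(m,N \right)} = - 2 \left(- 3 m\right) = 6 m$)
$\frac{1}{z{\left(-109,P{\left(7,-2 \right)} \right)}} = \frac{1}{6 \left(-109\right)} = \frac{1}{-654} = - \frac{1}{654}$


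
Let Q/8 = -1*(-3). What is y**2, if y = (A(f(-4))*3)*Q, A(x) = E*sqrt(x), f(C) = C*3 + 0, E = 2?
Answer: -248832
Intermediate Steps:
f(C) = 3*C (f(C) = 3*C + 0 = 3*C)
A(x) = 2*sqrt(x)
Q = 24 (Q = 8*(-1*(-3)) = 8*3 = 24)
y = 288*I*sqrt(3) (y = ((2*sqrt(3*(-4)))*3)*24 = ((2*sqrt(-12))*3)*24 = ((2*(2*I*sqrt(3)))*3)*24 = ((4*I*sqrt(3))*3)*24 = (12*I*sqrt(3))*24 = 288*I*sqrt(3) ≈ 498.83*I)
y**2 = (288*I*sqrt(3))**2 = -248832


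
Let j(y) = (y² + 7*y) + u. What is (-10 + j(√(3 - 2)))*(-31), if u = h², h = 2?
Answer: -62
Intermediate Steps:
u = 4 (u = 2² = 4)
j(y) = 4 + y² + 7*y (j(y) = (y² + 7*y) + 4 = 4 + y² + 7*y)
(-10 + j(√(3 - 2)))*(-31) = (-10 + (4 + (√(3 - 2))² + 7*√(3 - 2)))*(-31) = (-10 + (4 + (√1)² + 7*√1))*(-31) = (-10 + (4 + 1² + 7*1))*(-31) = (-10 + (4 + 1 + 7))*(-31) = (-10 + 12)*(-31) = 2*(-31) = -62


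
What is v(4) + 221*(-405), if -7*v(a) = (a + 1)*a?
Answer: -626555/7 ≈ -89508.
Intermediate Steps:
v(a) = -a*(1 + a)/7 (v(a) = -(a + 1)*a/7 = -(1 + a)*a/7 = -a*(1 + a)/7)
v(4) + 221*(-405) = -1/7*4*(1 + 4) + 221*(-405) = -1/7*4*5 - 89505 = -20/7 - 89505 = -626555/7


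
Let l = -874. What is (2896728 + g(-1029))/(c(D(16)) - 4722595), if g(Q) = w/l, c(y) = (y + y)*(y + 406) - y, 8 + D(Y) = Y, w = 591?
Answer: -843913227/1373921882 ≈ -0.61424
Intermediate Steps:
D(Y) = -8 + Y
c(y) = -y + 2*y*(406 + y) (c(y) = (2*y)*(406 + y) - y = 2*y*(406 + y) - y = -y + 2*y*(406 + y))
g(Q) = -591/874 (g(Q) = 591/(-874) = 591*(-1/874) = -591/874)
(2896728 + g(-1029))/(c(D(16)) - 4722595) = (2896728 - 591/874)/((-8 + 16)*(811 + 2*(-8 + 16)) - 4722595) = 2531739681/(874*(8*(811 + 2*8) - 4722595)) = 2531739681/(874*(8*(811 + 16) - 4722595)) = 2531739681/(874*(8*827 - 4722595)) = 2531739681/(874*(6616 - 4722595)) = (2531739681/874)/(-4715979) = (2531739681/874)*(-1/4715979) = -843913227/1373921882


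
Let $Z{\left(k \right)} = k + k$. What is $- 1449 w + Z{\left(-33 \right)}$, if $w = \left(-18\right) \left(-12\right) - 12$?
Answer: $-295662$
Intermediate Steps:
$w = 204$ ($w = 216 - 12 = 204$)
$Z{\left(k \right)} = 2 k$
$- 1449 w + Z{\left(-33 \right)} = \left(-1449\right) 204 + 2 \left(-33\right) = -295596 - 66 = -295662$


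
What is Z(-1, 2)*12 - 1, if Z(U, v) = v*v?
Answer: 47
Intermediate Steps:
Z(U, v) = v²
Z(-1, 2)*12 - 1 = 2²*12 - 1 = 4*12 - 1 = 48 - 1 = 47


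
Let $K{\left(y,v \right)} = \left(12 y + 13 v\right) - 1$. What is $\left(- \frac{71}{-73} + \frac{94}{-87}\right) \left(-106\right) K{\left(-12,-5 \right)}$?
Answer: $- \frac{5082700}{2117} \approx -2400.9$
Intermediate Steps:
$K{\left(y,v \right)} = -1 + 12 y + 13 v$
$\left(- \frac{71}{-73} + \frac{94}{-87}\right) \left(-106\right) K{\left(-12,-5 \right)} = \left(- \frac{71}{-73} + \frac{94}{-87}\right) \left(-106\right) \left(-1 + 12 \left(-12\right) + 13 \left(-5\right)\right) = \left(\left(-71\right) \left(- \frac{1}{73}\right) + 94 \left(- \frac{1}{87}\right)\right) \left(-106\right) \left(-1 - 144 - 65\right) = \left(\frac{71}{73} - \frac{94}{87}\right) \left(-106\right) \left(-210\right) = \left(- \frac{685}{6351}\right) \left(-106\right) \left(-210\right) = \frac{72610}{6351} \left(-210\right) = - \frac{5082700}{2117}$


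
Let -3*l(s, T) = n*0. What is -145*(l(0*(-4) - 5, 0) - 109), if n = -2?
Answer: 15805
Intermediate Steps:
l(s, T) = 0 (l(s, T) = -(-2)*0/3 = -⅓*0 = 0)
-145*(l(0*(-4) - 5, 0) - 109) = -145*(0 - 109) = -145*(-109) = 15805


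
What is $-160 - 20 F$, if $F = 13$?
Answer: $-420$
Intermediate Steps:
$-160 - 20 F = -160 - 260 = -420$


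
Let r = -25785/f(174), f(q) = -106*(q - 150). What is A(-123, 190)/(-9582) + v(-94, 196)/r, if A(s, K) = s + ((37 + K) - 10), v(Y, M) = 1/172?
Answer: -5451601/590227245 ≈ -0.0092364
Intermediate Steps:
v(Y, M) = 1/172
A(s, K) = 27 + K + s (A(s, K) = s + (27 + K) = 27 + K + s)
f(q) = 15900 - 106*q (f(q) = -106*(-150 + q) = 15900 - 106*q)
r = 8595/848 (r = -25785/(15900 - 106*174) = -25785/(15900 - 18444) = -25785/(-2544) = -25785*(-1/2544) = 8595/848 ≈ 10.136)
A(-123, 190)/(-9582) + v(-94, 196)/r = (27 + 190 - 123)/(-9582) + 1/(172*(8595/848)) = 94*(-1/9582) + (1/172)*(848/8595) = -47/4791 + 212/369585 = -5451601/590227245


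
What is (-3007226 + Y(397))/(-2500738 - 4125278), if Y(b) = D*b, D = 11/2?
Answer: 6010085/13252032 ≈ 0.45352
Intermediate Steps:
D = 11/2 (D = 11*(½) = 11/2 ≈ 5.5000)
Y(b) = 11*b/2
(-3007226 + Y(397))/(-2500738 - 4125278) = (-3007226 + (11/2)*397)/(-2500738 - 4125278) = (-3007226 + 4367/2)/(-6626016) = -6010085/2*(-1/6626016) = 6010085/13252032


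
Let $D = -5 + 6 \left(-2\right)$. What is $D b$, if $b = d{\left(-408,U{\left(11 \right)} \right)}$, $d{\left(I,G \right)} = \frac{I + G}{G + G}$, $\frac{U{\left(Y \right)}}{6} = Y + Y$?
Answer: $\frac{391}{22} \approx 17.773$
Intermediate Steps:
$U{\left(Y \right)} = 12 Y$ ($U{\left(Y \right)} = 6 \left(Y + Y\right) = 6 \cdot 2 Y = 12 Y$)
$D = -17$ ($D = -5 - 12 = -17$)
$d{\left(I,G \right)} = \frac{G + I}{2 G}$
$b = - \frac{23}{22}$ ($b = \frac{12 \cdot 11 - 408}{2 \cdot 12 \cdot 11} = \frac{132 - 408}{2 \cdot 132} = \frac{1}{2} \cdot \frac{1}{132} \left(-276\right) = - \frac{23}{22} \approx -1.0455$)
$D b = \left(-17\right) \left(- \frac{23}{22}\right) = \frac{391}{22}$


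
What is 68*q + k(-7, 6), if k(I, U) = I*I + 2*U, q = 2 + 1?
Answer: 265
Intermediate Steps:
q = 3
k(I, U) = I**2 + 2*U
68*q + k(-7, 6) = 68*3 + ((-7)**2 + 2*6) = 204 + (49 + 12) = 204 + 61 = 265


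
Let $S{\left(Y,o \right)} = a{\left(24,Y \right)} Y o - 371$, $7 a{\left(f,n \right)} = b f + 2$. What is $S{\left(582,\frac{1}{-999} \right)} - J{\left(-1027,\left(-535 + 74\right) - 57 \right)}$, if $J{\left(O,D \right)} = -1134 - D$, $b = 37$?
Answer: $\frac{398435}{2331} \approx 170.93$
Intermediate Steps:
$a{\left(f,n \right)} = \frac{2}{7} + \frac{37 f}{7}$ ($a{\left(f,n \right)} = \frac{37 f + 2}{7} = \frac{2 + 37 f}{7} = \frac{2}{7} + \frac{37 f}{7}$)
$S{\left(Y,o \right)} = -371 + \frac{890 Y o}{7}$ ($S{\left(Y,o \right)} = \left(\frac{2}{7} + \frac{37}{7} \cdot 24\right) Y o - 371 = \left(\frac{2}{7} + \frac{888}{7}\right) Y o - 371 = \frac{890 Y}{7} o - 371 = \frac{890 Y o}{7} - 371 = -371 + \frac{890 Y o}{7}$)
$S{\left(582,\frac{1}{-999} \right)} - J{\left(-1027,\left(-535 + 74\right) - 57 \right)} = \left(-371 + \frac{890}{7} \cdot 582 \frac{1}{-999}\right) - \left(-1134 - \left(\left(-535 + 74\right) - 57\right)\right) = \left(-371 + \frac{890}{7} \cdot 582 \left(- \frac{1}{999}\right)\right) - \left(-1134 - \left(-461 - 57\right)\right) = \left(-371 - \frac{172660}{2331}\right) - \left(-1134 - -518\right) = - \frac{1037461}{2331} - \left(-1134 + 518\right) = - \frac{1037461}{2331} - -616 = - \frac{1037461}{2331} + 616 = \frac{398435}{2331}$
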